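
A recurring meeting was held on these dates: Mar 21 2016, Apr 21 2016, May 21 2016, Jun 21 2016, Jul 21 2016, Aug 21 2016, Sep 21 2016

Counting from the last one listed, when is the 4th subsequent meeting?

Jan 21 2017

Gaps: 31, 30, 31, 30, 31, 31 days — not constant. Every event is on the 21st of the month.
Pattern: the 21st of each month.
October 2016: Oct 21 2016.
November 2016: Nov 21 2016.
Next: December 2016 → Dec 21 2016.
January 2017: Jan 21 2017.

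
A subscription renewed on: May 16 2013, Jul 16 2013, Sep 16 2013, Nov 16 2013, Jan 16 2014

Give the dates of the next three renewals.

Mar 16 2014, May 16 2014, Jul 16 2014

Each date is the 16th; the gaps (61, 62, 61, 61) track the month lengths.
The rule is the 16th of every 2 months.
Next: March 2014 → Mar 16 2014.
May 2014: May 16 2014.
July 2014: Jul 16 2014.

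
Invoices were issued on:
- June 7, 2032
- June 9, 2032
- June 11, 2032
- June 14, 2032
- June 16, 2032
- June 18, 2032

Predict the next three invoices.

Gaps: 2, 2, 3, 2, 2 days — not constant, but cyclic with period 3.
The events fall on every Monday, Wednesday and Friday.
Next Monday: June 21, 2032.
Next Wednesday: June 23, 2032.
Next Friday: June 25, 2032.

June 21, 2032; June 23, 2032; June 25, 2032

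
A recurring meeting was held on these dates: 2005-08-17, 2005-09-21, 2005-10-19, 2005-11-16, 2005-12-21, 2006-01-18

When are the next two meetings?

Gaps: 35, 28, 28, 35, 28 days — a mix of 28 and 35. Every date is a Wednesday.
Each is the 3rd Wednesday of its month.
February 2006 — 3rd Wednesday is 2006-02-15.
3rd Wednesday of March 2006: 2006-03-15.

2006-02-15, 2006-03-15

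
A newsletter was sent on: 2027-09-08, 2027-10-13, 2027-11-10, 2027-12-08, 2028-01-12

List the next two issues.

2028-02-09, 2028-03-08

These are Wednesdays at 28- or 35-day spacing (35, 28, 28, 35).
The pattern: 2nd Wednesday of the month.
February 2028 — 2nd Wednesday is 2028-02-09.
2nd Wednesday of March 2028: 2028-03-08.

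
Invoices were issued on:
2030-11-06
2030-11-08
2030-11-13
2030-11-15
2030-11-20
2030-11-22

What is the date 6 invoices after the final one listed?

2030-12-13

Every event lands on a Wednesday or Friday (gaps cycle 2, 5, 2, 5, 2).
So the schedule is: every Wednesday and Friday.
Next Wednesday: 2030-11-27.
Next Friday: 2030-11-29.
Next Wednesday: 2030-12-04.
The following Friday is 2030-12-06.
Next Wednesday: 2030-12-11.
Next Friday: 2030-12-13.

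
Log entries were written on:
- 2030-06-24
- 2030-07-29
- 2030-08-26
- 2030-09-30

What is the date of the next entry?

2030-10-28

All Mondays; the gaps (35, 28, 35) vary with month length.
This is the last Monday of each month.
October 2030 ends with Monday 2030-10-28.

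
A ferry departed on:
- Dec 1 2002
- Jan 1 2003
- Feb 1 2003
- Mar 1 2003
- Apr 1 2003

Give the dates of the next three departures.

May 1 2003, Jun 1 2003, Jul 1 2003

Gaps: 31, 31, 28, 31 days — not constant. Every event is on the 1st of the month.
Pattern: the 1st of each month.
Next: May 2003 → May 1 2003.
June 2003: Jun 1 2003.
July 2003: Jul 1 2003.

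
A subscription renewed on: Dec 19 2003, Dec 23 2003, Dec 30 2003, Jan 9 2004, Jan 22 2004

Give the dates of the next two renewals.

Feb 7 2004, Feb 26 2004

The spacing grows by 3 each time: 4, 7, 10, 13 days.
Next gap: 16 days. Jan 22 2004 + 16 days = Feb 7 2004.
Next gap: 19 days. Feb 7 2004 + 19 days = Feb 26 2004.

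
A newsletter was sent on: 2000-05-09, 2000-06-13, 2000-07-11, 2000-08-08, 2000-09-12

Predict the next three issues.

2000-10-10, 2000-11-14, 2000-12-12

Gaps: 35, 28, 28, 35 days — a mix of 28 and 35. Every date is a Tuesday.
Each is the 2nd Tuesday of its month.
2nd Tuesday of October 2000: 2000-10-10.
November 2000 — 2nd Tuesday is 2000-11-14.
December 2000 — 2nd Tuesday is 2000-12-12.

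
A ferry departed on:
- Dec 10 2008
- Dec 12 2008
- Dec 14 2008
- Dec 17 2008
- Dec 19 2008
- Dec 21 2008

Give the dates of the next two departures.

Dec 24 2008, Dec 26 2008

Gaps: 2, 2, 3, 2, 2 days — not constant, but cyclic with period 3.
The events fall on every Wednesday, Friday and Sunday.
The following Wednesday is Dec 24 2008.
Next Friday: Dec 26 2008.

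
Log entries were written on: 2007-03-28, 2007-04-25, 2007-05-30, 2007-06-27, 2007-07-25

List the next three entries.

2007-08-29, 2007-09-26, 2007-10-31

All Wednesdays; the gaps (28, 35, 28, 28) vary with month length.
This is the last Wednesday of each month.
August 2007 ends with Wednesday 2007-08-29.
Last Wednesday of September 2007: 2007-09-26.
Last Wednesday of October 2007: 2007-10-31.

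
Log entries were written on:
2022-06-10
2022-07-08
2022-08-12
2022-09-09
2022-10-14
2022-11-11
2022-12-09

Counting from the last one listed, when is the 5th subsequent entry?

2023-05-12

These are Fridays at 28- or 35-day spacing (28, 35, 28, 35, 28, 28).
The pattern: 2nd Friday of the month.
2nd Friday of January 2023: 2023-01-13.
2nd Friday of February 2023: 2023-02-10.
2nd Friday of March 2023: 2023-03-10.
April 2023 — 2nd Friday is 2023-04-14.
2nd Friday of May 2023: 2023-05-12.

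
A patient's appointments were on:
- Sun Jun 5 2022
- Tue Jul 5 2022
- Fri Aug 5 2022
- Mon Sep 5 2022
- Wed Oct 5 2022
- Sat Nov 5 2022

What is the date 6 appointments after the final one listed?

Fri May 5 2023

The day-of-month is always 5 (30, 31, 31, 30, 31 days between events).
So this recurs on the 5th of each month.
Next: December 2022 → Mon Dec 5 2022.
Next: January 2023 → Thu Jan 5 2023.
February 2023: Sun Feb 5 2023.
March 2023: Sun Mar 5 2023.
Next: April 2023 → Wed Apr 5 2023.
Next: May 2023 → Fri May 5 2023.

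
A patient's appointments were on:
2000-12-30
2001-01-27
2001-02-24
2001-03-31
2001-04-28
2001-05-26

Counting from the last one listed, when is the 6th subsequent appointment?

2001-11-24

Every date is a Saturday; gaps 28, 28, 35, 28, 28 days.
Each is the last Saturday of its month (at least one falls on the 29th or later, ruling out '4th Saturday').
June 2001 ends with Saturday 2001-06-30.
July 2001 ends with Saturday 2001-07-28.
Last Saturday of August 2001: 2001-08-25.
Last Saturday of September 2001: 2001-09-29.
October 2001 ends with Saturday 2001-10-27.
November 2001 ends with Saturday 2001-11-24.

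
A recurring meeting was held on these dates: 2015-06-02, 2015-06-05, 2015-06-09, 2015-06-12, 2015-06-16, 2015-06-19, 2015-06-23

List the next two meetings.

The gap pattern 3, 4, 3, 4, 3, 4 repeats every 2 events.
These are the Tuesdays and Fridays of each week.
The following Friday is 2015-06-26.
Next Tuesday: 2015-06-30.

2015-06-26, 2015-06-30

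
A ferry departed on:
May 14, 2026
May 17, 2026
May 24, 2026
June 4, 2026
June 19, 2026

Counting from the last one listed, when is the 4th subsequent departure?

The spacing grows by 4 each time: 3, 7, 11, 15 days.
Next gap: 19 days. June 19, 2026 + 19 days = July 8, 2026.
Next gap: 23 days. July 8, 2026 + 23 days = July 31, 2026.
Next gap: 27 days. July 31, 2026 + 27 days = August 27, 2026.
Next gap: 31 days. August 27, 2026 + 31 days = September 27, 2026.

September 27, 2026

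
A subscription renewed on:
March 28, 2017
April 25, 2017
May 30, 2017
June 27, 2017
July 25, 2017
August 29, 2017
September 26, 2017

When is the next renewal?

Every date is a Tuesday; gaps 28, 35, 28, 28, 35, 28 days.
Each is the last Tuesday of its month (at least one falls on the 29th or later, ruling out '4th Tuesday').
Last Tuesday of October 2017: October 31, 2017.

October 31, 2017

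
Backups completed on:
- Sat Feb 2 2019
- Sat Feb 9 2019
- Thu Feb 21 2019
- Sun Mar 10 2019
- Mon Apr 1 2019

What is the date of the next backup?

Sun Apr 28 2019

The spacing grows by 5 each time: 7, 12, 17, 22 days.
Next gap: 27 days. Mon Apr 1 2019 + 27 days = Sun Apr 28 2019.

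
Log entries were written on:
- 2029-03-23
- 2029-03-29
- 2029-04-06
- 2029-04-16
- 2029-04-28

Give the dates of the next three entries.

2029-05-12, 2029-05-28, 2029-06-15

The spacing grows by 2 each time: 6, 8, 10, 12 days.
Next gap: 14 days. 2029-04-28 + 14 days = 2029-05-12.
Next gap: 16 days. 2029-05-12 + 16 days = 2029-05-28.
Next gap: 18 days. 2029-05-28 + 18 days = 2029-06-15.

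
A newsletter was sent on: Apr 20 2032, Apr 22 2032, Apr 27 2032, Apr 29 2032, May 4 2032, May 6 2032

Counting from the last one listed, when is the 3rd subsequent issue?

Every event lands on a Tuesday or Thursday (gaps cycle 2, 5, 2, 5, 2).
So the schedule is: every Tuesday and Thursday.
Next Tuesday: May 11 2032.
Next Thursday: May 13 2032.
Next Tuesday: May 18 2032.

May 18 2032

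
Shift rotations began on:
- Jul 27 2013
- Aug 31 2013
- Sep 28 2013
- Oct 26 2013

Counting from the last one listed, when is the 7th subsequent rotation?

Every date is a Saturday; gaps 35, 28, 28 days.
Each is the last Saturday of its month (at least one falls on the 29th or later, ruling out '4th Saturday').
Last Saturday of November 2013: Nov 30 2013.
December 2013 ends with Saturday Dec 28 2013.
January 2014 ends with Saturday Jan 25 2014.
February 2014 ends with Saturday Feb 22 2014.
Last Saturday of March 2014: Mar 29 2014.
April 2014 ends with Saturday Apr 26 2014.
May 2014 ends with Saturday May 31 2014.

May 31 2014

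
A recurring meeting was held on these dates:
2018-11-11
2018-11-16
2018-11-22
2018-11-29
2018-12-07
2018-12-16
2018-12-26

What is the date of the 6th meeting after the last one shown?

The spacing grows by 1 each time: 5, 6, 7, 8, 9, 10 days.
Next gap: 11 days. 2018-12-26 + 11 days = 2019-01-06.
Next gap: 12 days. 2019-01-06 + 12 days = 2019-01-18.
Next gap: 13 days. 2019-01-18 + 13 days = 2019-01-31.
Next gap: 14 days. 2019-01-31 + 14 days = 2019-02-14.
Next gap: 15 days. 2019-02-14 + 15 days = 2019-03-01.
Next gap: 16 days. 2019-03-01 + 16 days = 2019-03-17.

2019-03-17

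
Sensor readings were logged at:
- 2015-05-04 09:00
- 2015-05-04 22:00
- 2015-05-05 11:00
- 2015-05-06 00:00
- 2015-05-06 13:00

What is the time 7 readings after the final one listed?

2015-05-10 08:00

Spacing: 13, 13, 13, 13 h — constant 13 h.
2015-05-06 13:00 + 13 h = 2015-05-07 02:00.
2015-05-07 02:00 + 13 h = 2015-05-07 15:00.
2015-05-07 15:00 + 13 h = 2015-05-08 04:00.
2015-05-08 04:00 + 13 h = 2015-05-08 17:00.
2015-05-08 17:00 + 13 h = 2015-05-09 06:00.
2015-05-09 06:00 + 13 h = 2015-05-09 19:00.
2015-05-09 19:00 + 13 h = 2015-05-10 08:00.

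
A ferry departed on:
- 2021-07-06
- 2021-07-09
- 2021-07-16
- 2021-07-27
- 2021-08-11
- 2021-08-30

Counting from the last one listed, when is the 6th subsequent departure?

The spacing grows by 4 each time: 3, 7, 11, 15, 19 days.
Next gap: 23 days. 2021-08-30 + 23 days = 2021-09-22.
Next gap: 27 days. 2021-09-22 + 27 days = 2021-10-19.
Next gap: 31 days. 2021-10-19 + 31 days = 2021-11-19.
Next gap: 35 days. 2021-11-19 + 35 days = 2021-12-24.
Next gap: 39 days. 2021-12-24 + 39 days = 2022-02-01.
Next gap: 43 days. 2022-02-01 + 43 days = 2022-03-16.

2022-03-16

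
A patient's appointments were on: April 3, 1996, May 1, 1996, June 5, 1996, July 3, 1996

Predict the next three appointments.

August 7, 1996; September 4, 1996; October 2, 1996

All dates are Wednesdays, 28, 35, 28 days apart.
Specifically, the 1st Wednesday of each month.
1st Wednesday of August 1996: August 7, 1996.
September 1996 — 1st Wednesday is September 4, 1996.
October 1996 — 1st Wednesday is October 2, 1996.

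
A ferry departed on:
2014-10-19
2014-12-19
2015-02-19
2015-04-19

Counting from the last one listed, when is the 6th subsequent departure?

2016-04-19

Gaps: 61, 62, 59 days — not constant. Every event is on the 19th of the month.
Pattern: the 19th of every 2 months.
June 2015: 2015-06-19.
August 2015: 2015-08-19.
Next: October 2015 → 2015-10-19.
December 2015: 2015-12-19.
Next: February 2016 → 2016-02-19.
Next: April 2016 → 2016-04-19.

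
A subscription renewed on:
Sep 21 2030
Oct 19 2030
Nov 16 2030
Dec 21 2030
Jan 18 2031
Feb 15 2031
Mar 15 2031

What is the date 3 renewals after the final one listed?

All dates are Saturdays, 28, 28, 35, 28, 28, 28 days apart.
Specifically, the 3rd Saturday of each month.
April 2031 — 3rd Saturday is Apr 19 2031.
May 2031 — 3rd Saturday is May 17 2031.
3rd Saturday of June 2031: Jun 21 2031.

Jun 21 2031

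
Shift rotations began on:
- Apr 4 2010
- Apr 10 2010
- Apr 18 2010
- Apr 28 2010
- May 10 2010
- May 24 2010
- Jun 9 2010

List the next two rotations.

The spacing grows by 2 each time: 6, 8, 10, 12, 14, 16 days.
Next gap: 18 days. Jun 9 2010 + 18 days = Jun 27 2010.
Next gap: 20 days. Jun 27 2010 + 20 days = Jul 17 2010.

Jun 27 2010, Jul 17 2010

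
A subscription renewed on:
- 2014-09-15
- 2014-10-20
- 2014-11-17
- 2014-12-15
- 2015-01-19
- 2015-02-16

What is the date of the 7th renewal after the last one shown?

All dates are Mondays, 35, 28, 28, 35, 28 days apart.
Specifically, the 3rd Monday of each month.
3rd Monday of March 2015: 2015-03-16.
April 2015 — 3rd Monday is 2015-04-20.
3rd Monday of May 2015: 2015-05-18.
3rd Monday of June 2015: 2015-06-15.
July 2015 — 3rd Monday is 2015-07-20.
August 2015 — 3rd Monday is 2015-08-17.
September 2015 — 3rd Monday is 2015-09-21.

2015-09-21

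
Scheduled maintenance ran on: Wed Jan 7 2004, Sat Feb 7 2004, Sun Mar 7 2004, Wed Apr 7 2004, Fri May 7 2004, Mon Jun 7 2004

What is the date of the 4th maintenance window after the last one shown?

The day-of-month is always 7 (31, 29, 31, 30, 31 days between events).
So this recurs on the 7th of each month.
Next: July 2004 → Wed Jul 7 2004.
August 2004: Sat Aug 7 2004.
September 2004: Tue Sep 7 2004.
October 2004: Thu Oct 7 2004.

Thu Oct 7 2004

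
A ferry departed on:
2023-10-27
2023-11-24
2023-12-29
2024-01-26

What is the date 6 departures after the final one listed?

These are Fridays with 28, 35, 28-day gaps.
Each is the final Friday of its month — 2023-12-29 is past the 28th, so '4th Friday' doesn't fit.
February 2024 ends with Friday 2024-02-23.
Last Friday of March 2024: 2024-03-29.
April 2024 ends with Friday 2024-04-26.
May 2024 ends with Friday 2024-05-31.
Last Friday of June 2024: 2024-06-28.
July 2024 ends with Friday 2024-07-26.

2024-07-26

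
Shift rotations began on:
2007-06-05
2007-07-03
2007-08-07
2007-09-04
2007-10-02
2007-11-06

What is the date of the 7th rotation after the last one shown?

All dates are Tuesdays, 28, 35, 28, 28, 35 days apart.
Specifically, the 1st Tuesday of each month.
1st Tuesday of December 2007: 2007-12-04.
January 2008 — 1st Tuesday is 2008-01-01.
1st Tuesday of February 2008: 2008-02-05.
1st Tuesday of March 2008: 2008-03-04.
1st Tuesday of April 2008: 2008-04-01.
1st Tuesday of May 2008: 2008-05-06.
June 2008 — 1st Tuesday is 2008-06-03.

2008-06-03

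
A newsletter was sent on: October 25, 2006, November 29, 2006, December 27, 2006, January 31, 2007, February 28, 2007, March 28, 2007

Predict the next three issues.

April 25, 2007; May 30, 2007; June 27, 2007

All Wednesdays; the gaps (35, 28, 35, 28, 28) vary with month length.
This is the last Wednesday of each month.
Last Wednesday of April 2007: April 25, 2007.
May 2007 ends with Wednesday May 30, 2007.
Last Wednesday of June 2007: June 27, 2007.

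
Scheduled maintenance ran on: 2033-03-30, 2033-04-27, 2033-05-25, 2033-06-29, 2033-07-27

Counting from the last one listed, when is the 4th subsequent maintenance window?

2033-11-30

Every date is a Wednesday; gaps 28, 28, 35, 28 days.
Each is the last Wednesday of its month (at least one falls on the 29th or later, ruling out '4th Wednesday').
August 2033 ends with Wednesday 2033-08-31.
Last Wednesday of September 2033: 2033-09-28.
Last Wednesday of October 2033: 2033-10-26.
Last Wednesday of November 2033: 2033-11-30.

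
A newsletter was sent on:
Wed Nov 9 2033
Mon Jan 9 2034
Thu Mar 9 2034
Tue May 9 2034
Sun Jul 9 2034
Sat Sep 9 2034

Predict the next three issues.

Thu Nov 9 2034, Tue Jan 9 2035, Fri Mar 9 2035

Each date is the 9th; the gaps (61, 59, 61, 61, 62) track the month lengths.
The rule is the 9th of every 2 months.
Next: November 2034 → Thu Nov 9 2034.
Next: January 2035 → Tue Jan 9 2035.
Next: March 2035 → Fri Mar 9 2035.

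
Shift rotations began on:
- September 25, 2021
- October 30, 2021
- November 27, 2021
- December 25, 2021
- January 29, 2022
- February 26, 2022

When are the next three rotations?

All Saturdays; the gaps (35, 28, 28, 35, 28) vary with month length.
This is the last Saturday of each month.
March 2022 ends with Saturday March 26, 2022.
April 2022 ends with Saturday April 30, 2022.
Last Saturday of May 2022: May 28, 2022.

March 26, 2022; April 30, 2022; May 28, 2022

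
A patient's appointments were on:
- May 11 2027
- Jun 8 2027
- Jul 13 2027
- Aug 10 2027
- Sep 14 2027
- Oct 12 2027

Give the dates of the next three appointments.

Gaps: 28, 35, 28, 35, 28 days — a mix of 28 and 35. Every date is a Tuesday.
Each is the 2nd Tuesday of its month.
2nd Tuesday of November 2027: Nov 9 2027.
December 2027 — 2nd Tuesday is Dec 14 2027.
January 2028 — 2nd Tuesday is Jan 11 2028.

Nov 9 2027, Dec 14 2027, Jan 11 2028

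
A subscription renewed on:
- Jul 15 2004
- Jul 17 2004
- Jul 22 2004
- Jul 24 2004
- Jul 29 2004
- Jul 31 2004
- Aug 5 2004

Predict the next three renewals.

Aug 7 2004, Aug 12 2004, Aug 14 2004

The gap pattern 2, 5, 2, 5, 2, 5 repeats every 2 events.
These are the Thursdays and Saturdays of each week.
The following Saturday is Aug 7 2004.
The following Thursday is Aug 12 2004.
The following Saturday is Aug 14 2004.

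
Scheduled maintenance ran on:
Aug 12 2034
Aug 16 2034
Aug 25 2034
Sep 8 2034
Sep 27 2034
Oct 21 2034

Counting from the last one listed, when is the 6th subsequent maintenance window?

Gaps: 4, 9, 14, 19, 24 days — each gap is 5 larger than the previous one.
Next gap: 29 days. Oct 21 2034 + 29 days = Nov 19 2034.
Next gap: 34 days. Nov 19 2034 + 34 days = Dec 23 2034.
Next gap: 39 days. Dec 23 2034 + 39 days = Jan 31 2035.
Next gap: 44 days. Jan 31 2035 + 44 days = Mar 16 2035.
Next gap: 49 days. Mar 16 2035 + 49 days = May 4 2035.
Next gap: 54 days. May 4 2035 + 54 days = Jun 27 2035.

Jun 27 2035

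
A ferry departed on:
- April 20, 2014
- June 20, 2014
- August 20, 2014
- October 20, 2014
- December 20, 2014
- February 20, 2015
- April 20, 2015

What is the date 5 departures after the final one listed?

February 20, 2016

Gaps: 61, 61, 61, 61, 62, 59 days — not constant. Every event is on the 20th of the month.
Pattern: the 20th of every 2 months.
June 2015: June 20, 2015.
Next: August 2015 → August 20, 2015.
Next: October 2015 → October 20, 2015.
December 2015: December 20, 2015.
February 2016: February 20, 2016.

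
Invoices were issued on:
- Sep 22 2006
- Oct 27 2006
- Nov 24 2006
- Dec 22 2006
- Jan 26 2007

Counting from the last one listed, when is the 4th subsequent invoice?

Gaps: 35, 28, 28, 35 days — a mix of 28 and 35. Every date is a Friday.
Each is the 4th Friday of its month.
February 2007 — 4th Friday is Feb 23 2007.
March 2007 — 4th Friday is Mar 23 2007.
4th Friday of April 2007: Apr 27 2007.
May 2007 — 4th Friday is May 25 2007.

May 25 2007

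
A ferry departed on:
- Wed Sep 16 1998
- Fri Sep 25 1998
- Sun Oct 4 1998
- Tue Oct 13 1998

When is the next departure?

Every event comes 9 days after the last (9, 9, 9).
Tue Oct 13 1998 + 9 days = Thu Oct 22 1998.

Thu Oct 22 1998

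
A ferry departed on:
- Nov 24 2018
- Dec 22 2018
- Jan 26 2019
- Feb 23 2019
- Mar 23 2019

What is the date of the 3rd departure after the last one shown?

Jun 22 2019

These are Saturdays at 28- or 35-day spacing (28, 35, 28, 28).
The pattern: 4th Saturday of the month.
4th Saturday of April 2019: Apr 27 2019.
4th Saturday of May 2019: May 25 2019.
4th Saturday of June 2019: Jun 22 2019.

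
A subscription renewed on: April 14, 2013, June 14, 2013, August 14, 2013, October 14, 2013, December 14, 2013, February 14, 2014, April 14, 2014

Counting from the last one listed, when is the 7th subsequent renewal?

The day-of-month is always 14 (61, 61, 61, 61, 62, 59 days between events).
So this recurs on the 14th of every 2 months.
June 2014: June 14, 2014.
August 2014: August 14, 2014.
October 2014: October 14, 2014.
December 2014: December 14, 2014.
Next: February 2015 → February 14, 2015.
April 2015: April 14, 2015.
June 2015: June 14, 2015.

June 14, 2015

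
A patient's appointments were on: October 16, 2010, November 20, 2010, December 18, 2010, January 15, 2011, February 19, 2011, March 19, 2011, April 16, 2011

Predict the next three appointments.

May 21, 2011; June 18, 2011; July 16, 2011

These are Saturdays at 28- or 35-day spacing (35, 28, 28, 35, 28, 28).
The pattern: 3rd Saturday of the month.
May 2011 — 3rd Saturday is May 21, 2011.
June 2011 — 3rd Saturday is June 18, 2011.
July 2011 — 3rd Saturday is July 16, 2011.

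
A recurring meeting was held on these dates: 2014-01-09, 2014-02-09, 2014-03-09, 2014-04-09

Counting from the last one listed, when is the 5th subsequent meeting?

2014-09-09

Gaps: 31, 28, 31 days — not constant. Every event is on the 9th of the month.
Pattern: the 9th of each month.
May 2014: 2014-05-09.
Next: June 2014 → 2014-06-09.
July 2014: 2014-07-09.
Next: August 2014 → 2014-08-09.
Next: September 2014 → 2014-09-09.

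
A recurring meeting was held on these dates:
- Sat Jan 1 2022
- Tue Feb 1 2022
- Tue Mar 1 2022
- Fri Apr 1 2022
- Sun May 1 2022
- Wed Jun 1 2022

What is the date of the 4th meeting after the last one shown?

Gaps: 31, 28, 31, 30, 31 days — not constant. Every event is on the 1st of the month.
Pattern: the 1st of each month.
Next: July 2022 → Fri Jul 1 2022.
Next: August 2022 → Mon Aug 1 2022.
September 2022: Thu Sep 1 2022.
October 2022: Sat Oct 1 2022.

Sat Oct 1 2022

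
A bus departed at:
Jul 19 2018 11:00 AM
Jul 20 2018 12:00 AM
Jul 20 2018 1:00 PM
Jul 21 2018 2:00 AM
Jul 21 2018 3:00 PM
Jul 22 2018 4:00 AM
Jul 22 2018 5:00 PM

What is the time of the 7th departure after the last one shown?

Gaps: 13, 13, 13, 13, 13, 13 hours — each event is 13 hours after the previous one.
Jul 22 2018 5:00 PM + 13 h = Jul 23 2018 6:00 AM.
Jul 23 2018 6:00 AM + 13 h = Jul 23 2018 7:00 PM.
Jul 23 2018 7:00 PM + 13 h = Jul 24 2018 8:00 AM.
Jul 24 2018 8:00 AM + 13 h = Jul 24 2018 9:00 PM.
Jul 24 2018 9:00 PM + 13 h = Jul 25 2018 10:00 AM.
Jul 25 2018 10:00 AM + 13 h = Jul 25 2018 11:00 PM.
Jul 25 2018 11:00 PM + 13 h = Jul 26 2018 12:00 PM.

Jul 26 2018 12:00 PM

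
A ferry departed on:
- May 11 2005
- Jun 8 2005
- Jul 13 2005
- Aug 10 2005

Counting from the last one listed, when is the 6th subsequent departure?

Feb 8 2006

Gaps: 28, 35, 28 days — a mix of 28 and 35. Every date is a Wednesday.
Each is the 2nd Wednesday of its month.
2nd Wednesday of September 2005: Sep 14 2005.
October 2005 — 2nd Wednesday is Oct 12 2005.
November 2005 — 2nd Wednesday is Nov 9 2005.
2nd Wednesday of December 2005: Dec 14 2005.
2nd Wednesday of January 2006: Jan 11 2006.
February 2006 — 2nd Wednesday is Feb 8 2006.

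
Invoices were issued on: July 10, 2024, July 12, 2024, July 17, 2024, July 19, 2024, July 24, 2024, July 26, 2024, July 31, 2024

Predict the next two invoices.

The gap pattern 2, 5, 2, 5, 2, 5 repeats every 2 events.
These are the Wednesdays and Fridays of each week.
Next Friday: August 2, 2024.
The following Wednesday is August 7, 2024.

August 2, 2024; August 7, 2024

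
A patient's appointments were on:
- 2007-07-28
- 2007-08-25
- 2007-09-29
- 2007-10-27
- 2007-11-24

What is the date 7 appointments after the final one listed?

All Saturdays; the gaps (28, 35, 28, 28) vary with month length.
This is the last Saturday of each month.
December 2007 ends with Saturday 2007-12-29.
Last Saturday of January 2008: 2008-01-26.
Last Saturday of February 2008: 2008-02-23.
March 2008 ends with Saturday 2008-03-29.
April 2008 ends with Saturday 2008-04-26.
Last Saturday of May 2008: 2008-05-31.
June 2008 ends with Saturday 2008-06-28.

2008-06-28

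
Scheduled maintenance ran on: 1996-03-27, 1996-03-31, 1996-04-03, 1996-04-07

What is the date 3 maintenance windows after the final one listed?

Gaps: 4, 3, 4 days — not constant, but cyclic with period 2.
The events fall on every Wednesday and Sunday.
The following Wednesday is 1996-04-10.
The following Sunday is 1996-04-14.
Next Wednesday: 1996-04-17.

1996-04-17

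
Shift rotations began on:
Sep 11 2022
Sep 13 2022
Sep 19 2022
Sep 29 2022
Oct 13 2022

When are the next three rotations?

Oct 31 2022, Nov 22 2022, Dec 18 2022

Intervals are 2, 6, 10, 14 days — an arithmetic progression with common difference 4.
Next gap: 18 days. Oct 13 2022 + 18 days = Oct 31 2022.
Next gap: 22 days. Oct 31 2022 + 22 days = Nov 22 2022.
Next gap: 26 days. Nov 22 2022 + 26 days = Dec 18 2022.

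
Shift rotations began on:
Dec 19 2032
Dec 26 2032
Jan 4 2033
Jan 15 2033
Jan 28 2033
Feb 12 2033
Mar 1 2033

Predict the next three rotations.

Mar 20 2033, Apr 10 2033, May 3 2033

The spacing grows by 2 each time: 7, 9, 11, 13, 15, 17 days.
Next gap: 19 days. Mar 1 2033 + 19 days = Mar 20 2033.
Next gap: 21 days. Mar 20 2033 + 21 days = Apr 10 2033.
Next gap: 23 days. Apr 10 2033 + 23 days = May 3 2033.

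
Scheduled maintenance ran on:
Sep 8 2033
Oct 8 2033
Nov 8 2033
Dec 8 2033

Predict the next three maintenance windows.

Jan 8 2034, Feb 8 2034, Mar 8 2034

Gaps: 30, 31, 30 days — not constant. Every event is on the 8th of the month.
Pattern: the 8th of each month.
Next: January 2034 → Jan 8 2034.
Next: February 2034 → Feb 8 2034.
Next: March 2034 → Mar 8 2034.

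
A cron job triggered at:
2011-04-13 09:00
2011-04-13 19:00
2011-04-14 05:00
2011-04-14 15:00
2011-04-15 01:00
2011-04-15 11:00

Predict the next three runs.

2011-04-15 21:00, 2011-04-16 07:00, 2011-04-16 17:00

The interval is a steady 10 hours (10, 10, 10, 10, 10).
2011-04-15 11:00 + 10 h = 2011-04-15 21:00.
2011-04-15 21:00 + 10 h = 2011-04-16 07:00.
2011-04-16 07:00 + 10 h = 2011-04-16 17:00.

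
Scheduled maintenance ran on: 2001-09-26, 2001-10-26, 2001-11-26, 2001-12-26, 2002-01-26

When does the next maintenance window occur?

2002-02-26

The day-of-month is always 26 (30, 31, 30, 31 days between events).
So this recurs on the 26th of each month.
Next: February 2002 → 2002-02-26.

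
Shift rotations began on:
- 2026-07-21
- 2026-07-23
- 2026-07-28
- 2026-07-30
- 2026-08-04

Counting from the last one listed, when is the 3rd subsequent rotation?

Gaps: 2, 5, 2, 5 days — not constant, but cyclic with period 2.
The events fall on every Tuesday and Thursday.
Next Thursday: 2026-08-06.
The following Tuesday is 2026-08-11.
The following Thursday is 2026-08-13.

2026-08-13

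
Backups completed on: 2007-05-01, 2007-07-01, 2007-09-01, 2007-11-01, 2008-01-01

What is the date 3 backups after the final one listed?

Gaps: 61, 62, 61, 61 days — not constant. Every event is on the 1st of the month.
Pattern: the 1st of every 2 months.
Next: March 2008 → 2008-03-01.
May 2008: 2008-05-01.
Next: July 2008 → 2008-07-01.

2008-07-01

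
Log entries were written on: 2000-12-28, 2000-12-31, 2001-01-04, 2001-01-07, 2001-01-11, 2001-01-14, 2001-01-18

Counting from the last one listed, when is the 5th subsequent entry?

2001-02-04

Every event lands on a Thursday or Sunday (gaps cycle 3, 4, 3, 4, 3, 4).
So the schedule is: every Thursday and Sunday.
The following Sunday is 2001-01-21.
Next Thursday: 2001-01-25.
Next Sunday: 2001-01-28.
The following Thursday is 2001-02-01.
The following Sunday is 2001-02-04.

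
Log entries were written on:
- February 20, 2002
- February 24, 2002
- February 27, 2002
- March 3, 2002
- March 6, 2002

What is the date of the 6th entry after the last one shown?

March 27, 2002

The gap pattern 4, 3, 4, 3 repeats every 2 events.
These are the Wednesdays and Sundays of each week.
The following Sunday is March 10, 2002.
Next Wednesday: March 13, 2002.
The following Sunday is March 17, 2002.
Next Wednesday: March 20, 2002.
Next Sunday: March 24, 2002.
Next Wednesday: March 27, 2002.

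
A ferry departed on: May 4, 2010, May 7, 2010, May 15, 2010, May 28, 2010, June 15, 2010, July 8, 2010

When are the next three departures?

Gaps: 3, 8, 13, 18, 23 days — each gap is 5 larger than the previous one.
Next gap: 28 days. July 8, 2010 + 28 days = August 5, 2010.
Next gap: 33 days. August 5, 2010 + 33 days = September 7, 2010.
Next gap: 38 days. September 7, 2010 + 38 days = October 15, 2010.

August 5, 2010; September 7, 2010; October 15, 2010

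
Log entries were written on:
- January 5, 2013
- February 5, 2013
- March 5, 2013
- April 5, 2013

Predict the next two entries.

The day-of-month is always 5 (31, 28, 31 days between events).
So this recurs on the 5th of each month.
Next: May 2013 → May 5, 2013.
Next: June 2013 → June 5, 2013.

May 5, 2013; June 5, 2013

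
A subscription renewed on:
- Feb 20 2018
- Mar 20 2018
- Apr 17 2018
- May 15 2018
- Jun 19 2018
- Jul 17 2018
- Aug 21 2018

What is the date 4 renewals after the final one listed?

Gaps: 28, 28, 28, 35, 28, 35 days — a mix of 28 and 35. Every date is a Tuesday.
Each is the 3rd Tuesday of its month.
September 2018 — 3rd Tuesday is Sep 18 2018.
3rd Tuesday of October 2018: Oct 16 2018.
3rd Tuesday of November 2018: Nov 20 2018.
3rd Tuesday of December 2018: Dec 18 2018.

Dec 18 2018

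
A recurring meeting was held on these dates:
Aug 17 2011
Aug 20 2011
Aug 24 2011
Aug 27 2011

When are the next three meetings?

Every event lands on a Wednesday or Saturday (gaps cycle 3, 4, 3).
So the schedule is: every Wednesday and Saturday.
Next Wednesday: Aug 31 2011.
Next Saturday: Sep 3 2011.
The following Wednesday is Sep 7 2011.

Aug 31 2011, Sep 3 2011, Sep 7 2011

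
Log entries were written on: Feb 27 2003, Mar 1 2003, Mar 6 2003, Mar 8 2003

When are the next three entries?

Mar 13 2003, Mar 15 2003, Mar 20 2003

The gap pattern 2, 5, 2 repeats every 2 events.
These are the Thursdays and Saturdays of each week.
Next Thursday: Mar 13 2003.
Next Saturday: Mar 15 2003.
The following Thursday is Mar 20 2003.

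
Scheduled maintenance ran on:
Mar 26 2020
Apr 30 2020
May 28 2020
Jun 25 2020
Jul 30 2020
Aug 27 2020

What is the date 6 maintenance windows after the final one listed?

These are Thursdays with 35, 28, 28, 35, 28-day gaps.
Each is the final Thursday of its month — Apr 30 2020 is past the 28th, so '4th Thursday' doesn't fit.
September 2020 ends with Thursday Sep 24 2020.
Last Thursday of October 2020: Oct 29 2020.
November 2020 ends with Thursday Nov 26 2020.
Last Thursday of December 2020: Dec 31 2020.
Last Thursday of January 2021: Jan 28 2021.
Last Thursday of February 2021: Feb 25 2021.

Feb 25 2021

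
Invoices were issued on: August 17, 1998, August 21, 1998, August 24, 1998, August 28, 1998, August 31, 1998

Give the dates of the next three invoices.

The gap pattern 4, 3, 4, 3 repeats every 2 events.
These are the Mondays and Fridays of each week.
The following Friday is September 4, 1998.
The following Monday is September 7, 1998.
Next Friday: September 11, 1998.

September 4, 1998; September 7, 1998; September 11, 1998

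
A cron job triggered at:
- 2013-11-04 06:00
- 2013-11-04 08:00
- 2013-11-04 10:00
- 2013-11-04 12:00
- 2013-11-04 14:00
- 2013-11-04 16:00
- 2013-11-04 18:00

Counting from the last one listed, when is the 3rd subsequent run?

The interval is a steady 2 hours (2, 2, 2, 2, 2, 2).
2013-11-04 18:00 + 2 h = 2013-11-04 20:00.
2013-11-04 20:00 + 2 h = 2013-11-04 22:00.
2013-11-04 22:00 + 2 h = 2013-11-05 00:00.

2013-11-05 00:00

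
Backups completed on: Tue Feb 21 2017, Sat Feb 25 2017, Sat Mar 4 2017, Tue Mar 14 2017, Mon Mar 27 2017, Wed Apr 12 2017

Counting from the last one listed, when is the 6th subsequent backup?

Mon Sep 18 2017

The spacing grows by 3 each time: 4, 7, 10, 13, 16 days.
Next gap: 19 days. Wed Apr 12 2017 + 19 days = Mon May 1 2017.
Next gap: 22 days. Mon May 1 2017 + 22 days = Tue May 23 2017.
Next gap: 25 days. Tue May 23 2017 + 25 days = Sat Jun 17 2017.
Next gap: 28 days. Sat Jun 17 2017 + 28 days = Sat Jul 15 2017.
Next gap: 31 days. Sat Jul 15 2017 + 31 days = Tue Aug 15 2017.
Next gap: 34 days. Tue Aug 15 2017 + 34 days = Mon Sep 18 2017.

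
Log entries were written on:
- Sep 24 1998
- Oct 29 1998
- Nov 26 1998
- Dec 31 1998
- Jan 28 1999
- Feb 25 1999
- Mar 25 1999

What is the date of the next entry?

Every date is a Thursday; gaps 35, 28, 35, 28, 28, 28 days.
Each is the last Thursday of its month (at least one falls on the 29th or later, ruling out '4th Thursday').
Last Thursday of April 1999: Apr 29 1999.

Apr 29 1999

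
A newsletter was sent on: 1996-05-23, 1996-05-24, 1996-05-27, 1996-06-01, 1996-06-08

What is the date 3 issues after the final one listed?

1996-07-11

The spacing grows by 2 each time: 1, 3, 5, 7 days.
Next gap: 9 days. 1996-06-08 + 9 days = 1996-06-17.
Next gap: 11 days. 1996-06-17 + 11 days = 1996-06-28.
Next gap: 13 days. 1996-06-28 + 13 days = 1996-07-11.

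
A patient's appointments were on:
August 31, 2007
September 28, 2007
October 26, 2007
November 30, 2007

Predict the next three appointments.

December 28, 2007; January 25, 2008; February 29, 2008

Every date is a Friday; gaps 28, 28, 35 days.
Each is the last Friday of its month (at least one falls on the 29th or later, ruling out '4th Friday').
December 2007 ends with Friday December 28, 2007.
Last Friday of January 2008: January 25, 2008.
Last Friday of February 2008: February 29, 2008.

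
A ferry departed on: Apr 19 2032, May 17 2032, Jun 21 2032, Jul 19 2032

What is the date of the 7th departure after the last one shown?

Feb 21 2033

Gaps: 28, 35, 28 days — a mix of 28 and 35. Every date is a Monday.
Each is the 3rd Monday of its month.
3rd Monday of August 2032: Aug 16 2032.
September 2032 — 3rd Monday is Sep 20 2032.
October 2032 — 3rd Monday is Oct 18 2032.
November 2032 — 3rd Monday is Nov 15 2032.
3rd Monday of December 2032: Dec 20 2032.
3rd Monday of January 2033: Jan 17 2033.
3rd Monday of February 2033: Feb 21 2033.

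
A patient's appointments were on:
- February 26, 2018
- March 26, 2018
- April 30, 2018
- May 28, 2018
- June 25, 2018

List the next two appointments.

Every date is a Monday; gaps 28, 35, 28, 28 days.
Each is the last Monday of its month (at least one falls on the 29th or later, ruling out '4th Monday').
July 2018 ends with Monday July 30, 2018.
Last Monday of August 2018: August 27, 2018.

July 30, 2018; August 27, 2018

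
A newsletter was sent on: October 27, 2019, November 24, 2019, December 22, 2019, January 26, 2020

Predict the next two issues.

February 23, 2020; March 22, 2020

These are Sundays at 28- or 35-day spacing (28, 28, 35).
The pattern: 4th Sunday of the month.
4th Sunday of February 2020: February 23, 2020.
March 2020 — 4th Sunday is March 22, 2020.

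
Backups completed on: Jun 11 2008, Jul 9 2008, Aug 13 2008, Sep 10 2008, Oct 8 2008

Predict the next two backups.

Gaps: 28, 35, 28, 28 days — a mix of 28 and 35. Every date is a Wednesday.
Each is the 2nd Wednesday of its month.
November 2008 — 2nd Wednesday is Nov 12 2008.
December 2008 — 2nd Wednesday is Dec 10 2008.

Nov 12 2008, Dec 10 2008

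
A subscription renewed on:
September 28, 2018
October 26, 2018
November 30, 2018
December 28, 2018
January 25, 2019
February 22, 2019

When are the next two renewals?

These are Fridays with 28, 35, 28, 28, 28-day gaps.
Each is the final Friday of its month — November 30, 2018 is past the 28th, so '4th Friday' doesn't fit.
March 2019 ends with Friday March 29, 2019.
April 2019 ends with Friday April 26, 2019.

March 29, 2019; April 26, 2019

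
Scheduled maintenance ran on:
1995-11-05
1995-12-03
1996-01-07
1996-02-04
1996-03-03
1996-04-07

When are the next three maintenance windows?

1996-05-05, 1996-06-02, 1996-07-07

Gaps: 28, 35, 28, 28, 35 days — a mix of 28 and 35. Every date is a Sunday.
Each is the 1st Sunday of its month.
1st Sunday of May 1996: 1996-05-05.
June 1996 — 1st Sunday is 1996-06-02.
1st Sunday of July 1996: 1996-07-07.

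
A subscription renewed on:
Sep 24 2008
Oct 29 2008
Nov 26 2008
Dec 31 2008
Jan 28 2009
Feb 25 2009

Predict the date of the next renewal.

All Wednesdays; the gaps (35, 28, 35, 28, 28) vary with month length.
This is the last Wednesday of each month.
Last Wednesday of March 2009: Mar 25 2009.

Mar 25 2009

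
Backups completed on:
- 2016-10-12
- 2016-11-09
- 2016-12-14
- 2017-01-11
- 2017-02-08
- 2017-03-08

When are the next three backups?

2017-04-12, 2017-05-10, 2017-06-14

All dates are Wednesdays, 28, 35, 28, 28, 28 days apart.
Specifically, the 2nd Wednesday of each month.
April 2017 — 2nd Wednesday is 2017-04-12.
2nd Wednesday of May 2017: 2017-05-10.
2nd Wednesday of June 2017: 2017-06-14.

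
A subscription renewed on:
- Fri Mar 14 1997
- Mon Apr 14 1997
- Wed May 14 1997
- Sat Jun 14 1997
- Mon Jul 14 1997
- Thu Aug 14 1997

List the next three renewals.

Sun Sep 14 1997, Tue Oct 14 1997, Fri Nov 14 1997

Gaps: 31, 30, 31, 30, 31 days — not constant. Every event is on the 14th of the month.
Pattern: the 14th of each month.
September 1997: Sun Sep 14 1997.
Next: October 1997 → Tue Oct 14 1997.
November 1997: Fri Nov 14 1997.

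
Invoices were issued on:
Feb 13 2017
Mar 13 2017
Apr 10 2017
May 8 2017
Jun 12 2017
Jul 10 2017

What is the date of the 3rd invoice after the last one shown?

Oct 9 2017

Gaps: 28, 28, 28, 35, 28 days — a mix of 28 and 35. Every date is a Monday.
Each is the 2nd Monday of its month.
2nd Monday of August 2017: Aug 14 2017.
September 2017 — 2nd Monday is Sep 11 2017.
October 2017 — 2nd Monday is Oct 9 2017.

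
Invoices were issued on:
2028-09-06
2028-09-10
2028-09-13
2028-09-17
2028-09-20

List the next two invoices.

2028-09-24, 2028-09-27

The gap pattern 4, 3, 4, 3 repeats every 2 events.
These are the Wednesdays and Sundays of each week.
The following Sunday is 2028-09-24.
The following Wednesday is 2028-09-27.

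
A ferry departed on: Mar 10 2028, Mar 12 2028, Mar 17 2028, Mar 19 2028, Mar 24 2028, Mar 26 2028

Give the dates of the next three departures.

Gaps: 2, 5, 2, 5, 2 days — not constant, but cyclic with period 2.
The events fall on every Friday and Sunday.
Next Friday: Mar 31 2028.
The following Sunday is Apr 2 2028.
The following Friday is Apr 7 2028.

Mar 31 2028, Apr 2 2028, Apr 7 2028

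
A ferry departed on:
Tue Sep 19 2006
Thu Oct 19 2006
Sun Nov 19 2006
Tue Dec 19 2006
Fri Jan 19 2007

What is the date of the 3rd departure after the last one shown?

The day-of-month is always 19 (30, 31, 30, 31 days between events).
So this recurs on the 19th of each month.
Next: February 2007 → Mon Feb 19 2007.
March 2007: Mon Mar 19 2007.
Next: April 2007 → Thu Apr 19 2007.

Thu Apr 19 2007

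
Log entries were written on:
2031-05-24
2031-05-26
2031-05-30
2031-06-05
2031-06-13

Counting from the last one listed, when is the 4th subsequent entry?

Intervals are 2, 4, 6, 8 days — an arithmetic progression with common difference 2.
Next gap: 10 days. 2031-06-13 + 10 days = 2031-06-23.
Next gap: 12 days. 2031-06-23 + 12 days = 2031-07-05.
Next gap: 14 days. 2031-07-05 + 14 days = 2031-07-19.
Next gap: 16 days. 2031-07-19 + 16 days = 2031-08-04.

2031-08-04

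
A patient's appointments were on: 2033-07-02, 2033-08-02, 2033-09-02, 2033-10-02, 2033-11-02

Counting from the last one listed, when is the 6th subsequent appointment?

2034-05-02

Gaps: 31, 31, 30, 31 days — not constant. Every event is on the 2nd of the month.
Pattern: the 2nd of each month.
December 2033: 2033-12-02.
January 2034: 2034-01-02.
Next: February 2034 → 2034-02-02.
March 2034: 2034-03-02.
April 2034: 2034-04-02.
May 2034: 2034-05-02.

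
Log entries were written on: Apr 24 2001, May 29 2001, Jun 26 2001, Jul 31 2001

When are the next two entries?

All Tuesdays; the gaps (35, 28, 35) vary with month length.
This is the last Tuesday of each month.
August 2001 ends with Tuesday Aug 28 2001.
Last Tuesday of September 2001: Sep 25 2001.

Aug 28 2001, Sep 25 2001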